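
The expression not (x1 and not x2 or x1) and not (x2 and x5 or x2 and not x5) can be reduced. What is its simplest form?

not x1 and not x2

not (x1 and not x2 or x1) and not (x2 and x5 or x2 and not x5)
= not (x1 and not x2 or x1) and not x2   (distribution)
= not x1 and not x2   (absorption)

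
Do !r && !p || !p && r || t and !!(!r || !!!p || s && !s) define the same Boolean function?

E1: !r && !p || !p && r || t
    = !p || t   (distribution)
E2: !!(!r || !!!p || s && !s)
    = !!(!r || !p || s && !s)   (double negation)
    = !r || !p || s && !s   (double negation)
    = !r || !p   (complement / identity)
These differ: at p=1, r=0, s=0, t=0, E1 = 0 but E2 = 1.

No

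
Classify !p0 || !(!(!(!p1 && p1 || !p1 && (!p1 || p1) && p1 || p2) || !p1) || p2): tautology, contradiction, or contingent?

contingent

!p0 || !(!(!(!p1 && p1 || !p1 && (!p1 || p1) && p1 || p2) || !p1) || p2)
= !p0 || !(!(!(!p1 && p1 || !p1 && p1 || p2) || !p1) || p2)   — complement / identity
= !p0 || !((!p1 && p1 || !p1 && p1 || p2) && p1 || p2)   — De Morgan
= !p0 || !((!p1 && p1 || p2) && p1 || p2)   — idempotence
= !p0 || !(p2 && p1 || p2)   — complement / identity
= !p0 || !p2   — absorption
This depends on p0, p2, so it is not a constant.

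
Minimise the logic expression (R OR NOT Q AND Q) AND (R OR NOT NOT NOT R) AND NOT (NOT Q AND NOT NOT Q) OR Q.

(R OR NOT Q AND Q) AND (R OR NOT NOT NOT R) AND NOT (NOT Q AND NOT NOT Q) OR Q
= (R OR NOT Q AND Q) AND (R OR NOT R) AND NOT (NOT Q AND NOT NOT Q) OR Q   [double negation]
= R AND (R OR NOT R) AND NOT (NOT Q AND NOT NOT Q) OR Q   [complement / identity]
= R AND (R OR NOT R) AND (Q OR NOT Q) OR Q   [De Morgan]
= R AND (R OR NOT R) OR Q   [complement / identity]
= R OR Q   [complement / identity]

R OR Q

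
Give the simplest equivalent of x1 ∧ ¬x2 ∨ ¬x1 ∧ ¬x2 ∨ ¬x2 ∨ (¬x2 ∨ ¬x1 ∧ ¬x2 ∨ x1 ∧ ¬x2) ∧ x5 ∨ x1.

x1 ∧ ¬x2 ∨ ¬x1 ∧ ¬x2 ∨ ¬x2 ∨ (¬x2 ∨ ¬x1 ∧ ¬x2 ∨ x1 ∧ ¬x2) ∧ x5 ∨ x1
= ¬x2 ∨ ¬x2 ∨ (¬x2 ∨ ¬x1 ∧ ¬x2 ∨ x1 ∧ ¬x2) ∧ x5 ∨ x1   — distribution
= ¬x2 ∨ ¬x2 ∨ (¬x2 ∨ ¬x2) ∧ x5 ∨ x1   — distribution
= ¬x2 ∨ ¬x2 ∨ x1   — absorption
= ¬x2 ∨ x1   — idempotence

¬x2 ∨ x1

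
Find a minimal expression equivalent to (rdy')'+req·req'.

(rdy')'+req·req'
= (rdy')'
= rdy

rdy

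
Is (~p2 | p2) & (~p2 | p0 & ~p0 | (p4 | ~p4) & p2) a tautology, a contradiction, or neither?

tautology

(~p2 | p2) & (~p2 | p0 & ~p0 | (p4 | ~p4) & p2)
= (~p2 | p2) & (~p2 | (p4 | ~p4) & p2)   — complement / identity
= (~p2 | p2) & (~p2 | p2)   — complement / identity
= ~p2 | p2   — complement / identity
= 1   — complement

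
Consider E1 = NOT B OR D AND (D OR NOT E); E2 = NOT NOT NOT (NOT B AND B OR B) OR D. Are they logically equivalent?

E1: NOT B OR D AND (D OR NOT E)
    = NOT B OR D   — absorption
E2: NOT NOT NOT (NOT B AND B OR B) OR D
    = NOT (NOT B AND B OR B) OR D   — double negation
    = NOT B OR D   — complement / identity
Both reduce to NOT B OR D, so they are equivalent.

Yes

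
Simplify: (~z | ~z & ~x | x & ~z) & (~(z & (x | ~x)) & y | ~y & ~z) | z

(~z | ~z & ~x | x & ~z) & (~(z & (x | ~x)) & y | ~y & ~z) | z
= (~z | ~z) & (~(z & (x | ~x)) & y | ~y & ~z) | z   [distribution]
= (~z | ~z) & (~z & y | ~y & ~z) | z   [complement / identity]
= ~z & (~z & y | ~y & ~z) | z   [idempotence]
= ~z & ~z | z   [distribution]
= ~z | z   [idempotence]
= 1   [complement]

1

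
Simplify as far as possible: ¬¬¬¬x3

x3

¬¬¬¬x3
= ¬¬x3   [double negation]
= x3   [double negation]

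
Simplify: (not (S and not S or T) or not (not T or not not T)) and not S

not T and not S

(not (S and not S or T) or not (not T or not not T)) and not S
= (not (S and not S or T) or T and not T) and not S
= not (S and not S or T) and not S
= not T and not S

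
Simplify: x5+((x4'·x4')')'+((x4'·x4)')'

x5+x4'

x5+((x4'·x4')')'+((x4'·x4)')'
= x5+x4'·x4'+((x4'·x4)')'   — double negation
= x5+x4'·x4'+x4'·x4   — double negation
= x5+x4'   — distribution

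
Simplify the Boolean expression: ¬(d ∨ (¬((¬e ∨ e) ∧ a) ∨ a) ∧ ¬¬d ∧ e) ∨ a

¬d ∨ a

¬(d ∨ (¬((¬e ∨ e) ∧ a) ∨ a) ∧ ¬¬d ∧ e) ∨ a
= ¬(d ∨ (¬a ∨ a) ∧ ¬¬d ∧ e) ∨ a   — complement / identity
= ¬(d ∨ ¬¬d ∧ e) ∨ a   — complement / identity
= ¬(d ∨ d ∧ e) ∨ a   — double negation
= ¬d ∨ a   — absorption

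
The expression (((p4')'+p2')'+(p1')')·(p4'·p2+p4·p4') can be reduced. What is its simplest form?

(((p4')'+p2')'+(p1')')·(p4'·p2+p4·p4')
= (((p4')'+p2')'+(p1')')·p4'·p2   (complement / identity)
= (p4'·p2+(p1')')·p4'·p2   (De Morgan)
= (p4'·p2+p1)·p4'·p2   (double negation)
= p4'·p2   (absorption)

p4'·p2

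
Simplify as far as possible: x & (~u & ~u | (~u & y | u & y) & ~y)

x & ~u

x & (~u & ~u | (~u & y | u & y) & ~y)
= x & (~u | (~u & y | u & y) & ~y)   (idempotence)
= x & (~u | y & ~y)   (distribution)
= x & ~u   (complement / identity)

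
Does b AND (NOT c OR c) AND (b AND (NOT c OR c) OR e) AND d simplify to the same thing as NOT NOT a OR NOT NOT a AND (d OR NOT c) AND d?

E1: b AND (NOT c OR c) AND (b AND (NOT c OR c) OR e) AND d
    = b AND (NOT c OR c) AND d   [absorption]
    = b AND d   [complement / identity]
E2: NOT NOT a OR NOT NOT a AND (d OR NOT c) AND d
    = NOT NOT a OR NOT NOT a AND d   [absorption]
    = NOT NOT a   [absorption]
    = a   [double negation]
These differ: at a=1, b=0, c=0, d=1, e=1, E1 = 0 but E2 = 1.

No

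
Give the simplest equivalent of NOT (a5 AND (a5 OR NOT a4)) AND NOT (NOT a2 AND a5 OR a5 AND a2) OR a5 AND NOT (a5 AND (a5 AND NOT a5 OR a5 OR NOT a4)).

NOT (a5 AND (a5 OR NOT a4)) AND NOT (NOT a2 AND a5 OR a5 AND a2) OR a5 AND NOT (a5 AND (a5 AND NOT a5 OR a5 OR NOT a4))
= NOT (a5 AND (a5 OR NOT a4)) AND NOT a5 OR a5 AND NOT (a5 AND (a5 AND NOT a5 OR a5 OR NOT a4))
= NOT (a5 AND (a5 OR NOT a4)) AND NOT a5 OR a5 AND NOT (a5 AND (a5 OR NOT a4))
= NOT (a5 AND (a5 OR NOT a4))
= NOT a5

NOT a5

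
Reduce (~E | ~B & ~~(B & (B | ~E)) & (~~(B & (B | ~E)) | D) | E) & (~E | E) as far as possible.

(~E | ~B & ~~(B & (B | ~E)) & (~~(B & (B | ~E)) | D) | E) & (~E | E)
= (~E | ~B & ~~(B & (B | ~E)) | E) & (~E | E)   (absorption)
= (~E | ~B & ~~B | E) & (~E | E)   (absorption)
= (~E | ~B & B | E) & (~E | E)   (double negation)
= (~E | E) & (~E | E)   (complement / identity)
= ~E | E   (idempotence)
= 1   (complement)

1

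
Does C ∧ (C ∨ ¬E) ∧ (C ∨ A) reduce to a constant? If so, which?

no

C ∧ (C ∨ ¬E) ∧ (C ∨ A)
= C ∧ (C ∨ A)   — absorption
= C   — absorption
This depends on C, so it is not a constant.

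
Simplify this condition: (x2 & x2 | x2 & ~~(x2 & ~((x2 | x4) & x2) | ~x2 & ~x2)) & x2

(x2 & x2 | x2 & ~~(x2 & ~((x2 | x4) & x2) | ~x2 & ~x2)) & x2
= (x2 & x2 | x2 & ~~(x2 & ~x2 | ~x2 & ~x2)) & x2
= (x2 & x2 | x2 & (x2 & ~x2 | ~x2 & ~x2)) & x2
= (x2 & x2 | x2 & ~x2) & x2
= x2 & x2
= x2

x2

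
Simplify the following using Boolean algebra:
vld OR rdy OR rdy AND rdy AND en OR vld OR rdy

vld OR rdy

vld OR rdy OR rdy AND rdy AND en OR vld OR rdy
= vld OR rdy OR rdy AND en OR vld OR rdy   [idempotence]
= vld OR rdy OR vld OR rdy   [absorption]
= vld OR rdy   [idempotence]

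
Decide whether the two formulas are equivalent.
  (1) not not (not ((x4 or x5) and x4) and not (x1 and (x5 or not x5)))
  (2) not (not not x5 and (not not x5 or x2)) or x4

No

E1: not not (not ((x4 or x5) and x4) and not (x1 and (x5 or not x5)))
    = not not (not ((x4 or x5) and x4) and not x1)   (complement / identity)
    = not ((x4 or x5) and x4) and not x1   (double negation)
    = not x4 and not x1   (absorption)
E2: not (not not x5 and (not not x5 or x2)) or x4
    = not not not x5 or x4   (absorption)
    = not x5 or x4   (double negation)
These differ: at x1=0, x2=0, x4=1, x5=0, E1 = 0 but E2 = 1.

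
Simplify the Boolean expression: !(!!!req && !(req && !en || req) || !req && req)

!(!!!req && !(req && !en || req) || !req && req)
= !(!!!req && !req || !req && req)   (absorption)
= !(!req && !req || !req && req)   (double negation)
= !!req   (distribution)
= req   (double negation)

req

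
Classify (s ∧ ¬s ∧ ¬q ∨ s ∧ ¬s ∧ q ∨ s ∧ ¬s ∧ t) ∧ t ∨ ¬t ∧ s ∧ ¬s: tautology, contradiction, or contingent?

contradiction

(s ∧ ¬s ∧ ¬q ∨ s ∧ ¬s ∧ q ∨ s ∧ ¬s ∧ t) ∧ t ∨ ¬t ∧ s ∧ ¬s
= (s ∧ ¬s ∨ s ∧ ¬s ∧ t) ∧ t ∨ ¬t ∧ s ∧ ¬s
= s ∧ ¬s ∧ t ∨ ¬t ∧ s ∧ ¬s
= s ∧ ¬s
= False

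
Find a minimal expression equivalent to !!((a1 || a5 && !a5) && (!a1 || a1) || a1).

!!((a1 || a5 && !a5) && (!a1 || a1) || a1)
= !!(a1 || a5 && !a5 || a1)   (complement / identity)
= a1 || a5 && !a5 || a1   (double negation)
= a1 || a1   (complement / identity)
= a1   (idempotence)

a1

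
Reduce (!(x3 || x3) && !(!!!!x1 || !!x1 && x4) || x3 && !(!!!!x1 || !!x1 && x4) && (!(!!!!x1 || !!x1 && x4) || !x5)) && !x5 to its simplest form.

(!(x3 || x3) && !(!!!!x1 || !!x1 && x4) || x3 && !(!!!!x1 || !!x1 && x4) && (!(!!!!x1 || !!x1 && x4) || !x5)) && !x5
= (!x3 && !(!!!!x1 || !!x1 && x4) || x3 && !(!!!!x1 || !!x1 && x4) && (!(!!!!x1 || !!x1 && x4) || !x5)) && !x5   [idempotence]
= (!x3 && !(!!!!x1 || !!x1 && x4) || x3 && !(!!!!x1 || !!x1 && x4)) && !x5   [absorption]
= !(!!!!x1 || !!x1 && x4) && !x5   [distribution]
= !(!!x1 || !!x1 && x4) && !x5   [double negation]
= !!!x1 && !x5   [absorption]
= !x1 && !x5   [double negation]

!x1 && !x5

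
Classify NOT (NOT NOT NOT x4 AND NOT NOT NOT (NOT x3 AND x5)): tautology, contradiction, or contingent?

NOT (NOT NOT NOT x4 AND NOT NOT NOT (NOT x3 AND x5))
= NOT (NOT x4 AND NOT NOT NOT (NOT x3 AND x5))   (double negation)
= x4 OR NOT NOT (NOT x3 AND x5)   (De Morgan)
= x4 OR NOT x3 AND x5   (double negation)
This depends on x3, x4, x5, so it is not a constant.

contingent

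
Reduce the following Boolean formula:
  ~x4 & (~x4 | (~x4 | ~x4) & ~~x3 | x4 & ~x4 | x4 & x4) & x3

~x4 & (~x4 | (~x4 | ~x4) & ~~x3 | x4 & ~x4 | x4 & x4) & x3
= ~x4 & (~x4 | ~x4 & ~~x3 | x4 & ~x4 | x4 & x4) & x3   [idempotence]
= ~x4 & (~x4 | ~x4 & ~~x3 | x4) & x3   [distribution]
= ~x4 & (~x4 | ~x4 & x3 | x4) & x3   [double negation]
= ~x4 & (~x4 | x4) & x3   [absorption]
= ~x4 & x3   [complement / identity]

~x4 & x3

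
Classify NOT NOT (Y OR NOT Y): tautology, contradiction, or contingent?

tautology

NOT NOT (Y OR NOT Y)
= Y OR NOT Y   [double negation]
= TRUE   [complement]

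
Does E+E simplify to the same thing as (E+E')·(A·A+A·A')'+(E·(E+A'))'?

E1: E+E
    = E   [idempotence]
E2: (E+E')·(A·A+A·A')'+(E·(E+A'))'
    = (E+E')·A'+(E·(E+A'))'   [distribution]
    = (E+E')·A'+E'   [absorption]
    = A'+E'   [complement / identity]
These differ: at A=1, E=0, E1 = 0 but E2 = 1.

No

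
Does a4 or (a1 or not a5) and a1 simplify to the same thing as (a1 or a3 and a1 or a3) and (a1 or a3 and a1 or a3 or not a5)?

E1: a4 or (a1 or not a5) and a1
    = a4 or a1   (absorption)
E2: (a1 or a3 and a1 or a3) and (a1 or a3 and a1 or a3 or not a5)
    = a1 or a3 and a1 or a3   (absorption)
    = a1 or a3   (absorption)
These differ: at a1=0, a3=1, a4=0, a5=1, E1 = 0 but E2 = 1.

No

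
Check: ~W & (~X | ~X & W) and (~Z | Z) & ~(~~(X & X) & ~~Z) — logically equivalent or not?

No

E1: ~W & (~X | ~X & W)
    = ~W & ~X   (absorption)
E2: (~Z | Z) & ~(~~(X & X) & ~~Z)
    = ~(~~(X & X) & ~~Z)   (complement / identity)
    = ~(~~X & ~~Z)   (idempotence)
    = ~X | ~Z   (De Morgan)
These differ: at W=1, X=1, Z=0, E1 = 0 but E2 = 1.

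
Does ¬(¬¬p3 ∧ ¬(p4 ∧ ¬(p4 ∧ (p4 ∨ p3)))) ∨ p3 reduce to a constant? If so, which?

¬(¬¬p3 ∧ ¬(p4 ∧ ¬(p4 ∧ (p4 ∨ p3)))) ∨ p3
= ¬p3 ∨ p4 ∧ ¬(p4 ∧ (p4 ∨ p3)) ∨ p3   — De Morgan
= ¬p3 ∨ p4 ∧ ¬p4 ∨ p3   — absorption
= ¬p3 ∨ p3   — complement / identity
= True   — complement

yes, True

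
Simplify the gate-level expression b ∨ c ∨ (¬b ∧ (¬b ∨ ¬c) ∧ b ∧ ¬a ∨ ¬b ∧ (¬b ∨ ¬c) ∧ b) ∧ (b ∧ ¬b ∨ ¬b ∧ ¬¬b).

b ∨ c

b ∨ c ∨ (¬b ∧ (¬b ∨ ¬c) ∧ b ∧ ¬a ∨ ¬b ∧ (¬b ∨ ¬c) ∧ b) ∧ (b ∧ ¬b ∨ ¬b ∧ ¬¬b)
= b ∨ c ∨ (¬b ∧ (¬b ∨ ¬c) ∧ b ∧ ¬a ∨ ¬b ∧ (¬b ∨ ¬c) ∧ b) ∧ (b ∧ ¬b ∨ ¬b ∧ b)
= b ∨ c ∨ (¬b ∧ (¬b ∨ ¬c) ∧ b ∧ ¬a ∨ ¬b ∧ (¬b ∨ ¬c) ∧ b) ∧ ¬b ∧ b
= b ∨ c ∨ ¬b ∧ (¬b ∨ ¬c) ∧ b ∧ ¬b ∧ b
= b ∨ c ∨ ¬b ∧ b ∧ ¬b ∧ b
= b ∨ c ∨ ¬b ∧ b
= b ∨ c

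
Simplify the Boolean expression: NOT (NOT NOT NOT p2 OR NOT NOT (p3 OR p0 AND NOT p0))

NOT (NOT NOT NOT p2 OR NOT NOT (p3 OR p0 AND NOT p0))
= NOT NOT p2 AND NOT (p3 OR p0 AND NOT p0)   — De Morgan
= NOT NOT p2 AND NOT p3   — complement / identity
= p2 AND NOT p3   — double negation

p2 AND NOT p3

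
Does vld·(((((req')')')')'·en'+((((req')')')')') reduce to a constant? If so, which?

vld·(((((req')')')')'·en'+((((req')')')')')
= vld·((((req')')')')'   [absorption]
= vld·((req')')'   [double negation]
= vld·req'   [double negation]
This depends on req, vld, so it is not a constant.

no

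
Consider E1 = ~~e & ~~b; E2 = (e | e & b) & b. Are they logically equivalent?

E1: ~~e & ~~b
    = e & ~~b
    = e & b
E2: (e | e & b) & b
    = e & b
Both reduce to e & b, so they are equivalent.

Yes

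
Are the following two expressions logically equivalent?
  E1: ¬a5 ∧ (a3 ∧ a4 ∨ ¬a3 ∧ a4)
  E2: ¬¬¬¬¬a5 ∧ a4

Yes

E1: ¬a5 ∧ (a3 ∧ a4 ∨ ¬a3 ∧ a4)
    = ¬a5 ∧ a4   — distribution
E2: ¬¬¬¬¬a5 ∧ a4
    = ¬¬¬a5 ∧ a4   — double negation
    = ¬a5 ∧ a4   — double negation
Both reduce to ¬a5 ∧ a4, so they are equivalent.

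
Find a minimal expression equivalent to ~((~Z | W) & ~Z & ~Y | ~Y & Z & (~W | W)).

~((~Z | W) & ~Z & ~Y | ~Y & Z & (~W | W))
= ~(~Z & ~Y | ~Y & Z & (~W | W))
= ~(~Z & ~Y | ~Y & Z)
= ~~Y
= Y

Y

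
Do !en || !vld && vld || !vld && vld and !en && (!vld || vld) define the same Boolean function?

Yes

E1: !en || !vld && vld || !vld && vld
    = !en || !vld && vld   — complement / identity
    = !en   — complement / identity
E2: !en && (!vld || vld)
    = !en   — complement / identity
Both reduce to !en, so they are equivalent.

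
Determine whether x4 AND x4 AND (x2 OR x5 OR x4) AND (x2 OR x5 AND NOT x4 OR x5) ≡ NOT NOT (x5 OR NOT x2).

No

E1: x4 AND x4 AND (x2 OR x5 OR x4) AND (x2 OR x5 AND NOT x4 OR x5)
    = x4 AND (x2 OR x5 OR x4) AND (x2 OR x5 AND NOT x4 OR x5)
    = x4 AND (x2 OR x5 OR x4) AND (x2 OR x5)
    = x4 AND (x2 OR x5)
E2: NOT NOT (x5 OR NOT x2)
    = x5 OR NOT x2
These differ: at x2=0, x4=0, x5=0, E1 = 0 but E2 = 1.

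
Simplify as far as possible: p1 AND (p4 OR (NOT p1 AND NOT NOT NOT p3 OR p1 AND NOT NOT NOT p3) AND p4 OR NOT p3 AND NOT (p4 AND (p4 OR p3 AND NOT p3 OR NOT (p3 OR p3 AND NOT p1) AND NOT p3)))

p1 AND (p4 OR NOT p3)

p1 AND (p4 OR (NOT p1 AND NOT NOT NOT p3 OR p1 AND NOT NOT NOT p3) AND p4 OR NOT p3 AND NOT (p4 AND (p4 OR p3 AND NOT p3 OR NOT (p3 OR p3 AND NOT p1) AND NOT p3)))
= p1 AND (p4 OR NOT NOT NOT p3 AND p4 OR NOT p3 AND NOT (p4 AND (p4 OR p3 AND NOT p3 OR NOT (p3 OR p3 AND NOT p1) AND NOT p3)))   (distribution)
= p1 AND (p4 OR NOT NOT NOT p3 AND p4 OR NOT p3 AND NOT (p4 AND (p4 OR p3 AND NOT p3 OR NOT p3 AND NOT p3)))   (absorption)
= p1 AND (p4 OR NOT NOT NOT p3 AND p4 OR NOT p3 AND NOT (p4 AND (p4 OR NOT p3)))   (distribution)
= p1 AND (p4 OR NOT NOT NOT p3 AND p4 OR NOT p3 AND NOT p4)   (absorption)
= p1 AND (p4 OR NOT p3 AND p4 OR NOT p3 AND NOT p4)   (double negation)
= p1 AND (p4 OR NOT p3)   (distribution)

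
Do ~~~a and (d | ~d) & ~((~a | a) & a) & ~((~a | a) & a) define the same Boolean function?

Yes

E1: ~~~a
    = ~a   [double negation]
E2: (d | ~d) & ~((~a | a) & a) & ~((~a | a) & a)
    = (d | ~d) & ~((~a | a) & a)   [idempotence]
    = ~((~a | a) & a)   [complement / identity]
    = ~a   [complement / identity]
Both reduce to ~a, so they are equivalent.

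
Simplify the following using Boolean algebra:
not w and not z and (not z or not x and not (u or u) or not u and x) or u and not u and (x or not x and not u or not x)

not w and not z

not w and not z and (not z or not x and not (u or u) or not u and x) or u and not u and (x or not x and not u or not x)
= not w and not z and (not z or not x and not (u or u) or not u and x) or u and not u and (x or not x)   — absorption
= not w and not z and (not z or not x and not u or not u and x) or u and not u and (x or not x)   — idempotence
= not w and not z and (not z or not u) or u and not u and (x or not x)   — distribution
= not w and not z and (not z or not u) or u and not u   — complement / identity
= not w and not z and (not z or not u)   — complement / identity
= not w and not z   — absorption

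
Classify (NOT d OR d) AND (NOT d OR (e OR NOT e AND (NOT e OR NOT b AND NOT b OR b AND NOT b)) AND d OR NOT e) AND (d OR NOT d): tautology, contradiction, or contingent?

(NOT d OR d) AND (NOT d OR (e OR NOT e AND (NOT e OR NOT b AND NOT b OR b AND NOT b)) AND d OR NOT e) AND (d OR NOT d)
= (NOT d OR d) AND (NOT d OR (e OR NOT e AND (NOT e OR NOT b)) AND d OR NOT e) AND (d OR NOT d)   [distribution]
= (NOT d OR d) AND (NOT d OR (e OR NOT e) AND d OR NOT e) AND (d OR NOT d)   [absorption]
= (NOT d OR d) AND (NOT d OR d OR NOT e) AND (d OR NOT d)   [complement / identity]
= (NOT d OR d) AND (d OR NOT d)   [absorption]
= NOT d OR d   [complement / identity]
= TRUE   [complement]

tautology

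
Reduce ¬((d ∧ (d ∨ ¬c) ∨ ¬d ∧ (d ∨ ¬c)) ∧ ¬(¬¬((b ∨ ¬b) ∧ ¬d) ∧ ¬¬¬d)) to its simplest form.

¬d

¬((d ∧ (d ∨ ¬c) ∨ ¬d ∧ (d ∨ ¬c)) ∧ ¬(¬¬((b ∨ ¬b) ∧ ¬d) ∧ ¬¬¬d))
= ¬((d ∧ (d ∨ ¬c) ∨ ¬d ∧ (d ∨ ¬c)) ∧ ¬(¬¬¬d ∧ ¬¬¬d))
= ¬((d ∧ (d ∨ ¬c) ∨ ¬d ∧ (d ∨ ¬c)) ∧ ¬¬¬¬d)
= ¬((d ∨ ¬c) ∧ ¬¬¬¬d)
= ¬((d ∨ ¬c) ∧ ¬¬d)
= ¬((d ∨ ¬c) ∧ d)
= ¬d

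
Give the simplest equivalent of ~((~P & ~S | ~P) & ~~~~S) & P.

~((~P & ~S | ~P) & ~~~~S) & P
= ~(~P & ~~~~S) & P   [absorption]
= ~(~P & ~~S) & P   [double negation]
= (P | ~S) & P   [De Morgan]
= P   [absorption]

P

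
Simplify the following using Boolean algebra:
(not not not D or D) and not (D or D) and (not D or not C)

not D

(not not not D or D) and not (D or D) and (not D or not C)
= (not D or D) and not (D or D) and (not D or not C)   — double negation
= not (D or D) and (not D or not C)   — complement / identity
= not D and (not D or not C)   — idempotence
= not D   — absorption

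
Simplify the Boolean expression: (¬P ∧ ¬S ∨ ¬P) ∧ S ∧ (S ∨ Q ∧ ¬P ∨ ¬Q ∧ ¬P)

¬P ∧ S

(¬P ∧ ¬S ∨ ¬P) ∧ S ∧ (S ∨ Q ∧ ¬P ∨ ¬Q ∧ ¬P)
= ¬P ∧ S ∧ (S ∨ Q ∧ ¬P ∨ ¬Q ∧ ¬P)   (absorption)
= ¬P ∧ S ∧ (S ∨ ¬P)   (distribution)
= ¬P ∧ S   (absorption)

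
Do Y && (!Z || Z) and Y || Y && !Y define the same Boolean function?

Yes

E1: Y && (!Z || Z)
    = Y   [complement / identity]
E2: Y || Y && !Y
    = Y   [complement / identity]
Both reduce to Y, so they are equivalent.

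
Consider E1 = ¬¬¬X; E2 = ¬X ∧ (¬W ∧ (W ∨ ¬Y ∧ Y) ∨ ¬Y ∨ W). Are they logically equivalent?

E1: ¬¬¬X
    = ¬X   — double negation
E2: ¬X ∧ (¬W ∧ (W ∨ ¬Y ∧ Y) ∨ ¬Y ∨ W)
    = ¬X ∧ (¬W ∧ W ∨ ¬Y ∨ W)   — complement / identity
    = ¬X ∧ (¬Y ∨ W)   — complement / identity
These differ: at W=0, X=0, Y=1, E1 = 1 but E2 = 0.

No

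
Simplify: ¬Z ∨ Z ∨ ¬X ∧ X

True

¬Z ∨ Z ∨ ¬X ∧ X
= ¬Z ∨ Z   (complement / identity)
= True   (complement)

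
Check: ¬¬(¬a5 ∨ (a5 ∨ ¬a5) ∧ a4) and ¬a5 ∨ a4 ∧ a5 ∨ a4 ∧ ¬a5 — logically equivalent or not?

Yes

E1: ¬¬(¬a5 ∨ (a5 ∨ ¬a5) ∧ a4)
    = ¬a5 ∨ (a5 ∨ ¬a5) ∧ a4   (double negation)
    = ¬a5 ∨ a4   (complement / identity)
E2: ¬a5 ∨ a4 ∧ a5 ∨ a4 ∧ ¬a5
    = ¬a5 ∨ a4   (distribution)
Both reduce to ¬a5 ∨ a4, so they are equivalent.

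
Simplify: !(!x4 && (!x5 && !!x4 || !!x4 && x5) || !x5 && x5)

true

!(!x4 && (!x5 && !!x4 || !!x4 && x5) || !x5 && x5)
= !(!x4 && !!x4 || !x5 && x5)
= !(!x4 && !!x4)
= x4 || !x4
= true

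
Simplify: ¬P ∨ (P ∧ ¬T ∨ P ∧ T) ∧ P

¬P ∨ (P ∧ ¬T ∨ P ∧ T) ∧ P
= ¬P ∨ P ∧ P   [distribution]
= ¬P ∨ P   [idempotence]
= True   [complement]

True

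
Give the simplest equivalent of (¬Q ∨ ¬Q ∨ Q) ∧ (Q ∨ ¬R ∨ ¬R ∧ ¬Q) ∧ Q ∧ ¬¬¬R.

(¬Q ∨ ¬Q ∨ Q) ∧ (Q ∨ ¬R ∨ ¬R ∧ ¬Q) ∧ Q ∧ ¬¬¬R
= (¬Q ∨ ¬Q ∨ Q) ∧ (Q ∨ ¬R) ∧ Q ∧ ¬¬¬R   — absorption
= (¬Q ∨ Q) ∧ (Q ∨ ¬R) ∧ Q ∧ ¬¬¬R   — idempotence
= (¬Q ∨ Q) ∧ Q ∧ ¬¬¬R   — absorption
= Q ∧ ¬¬¬R   — complement / identity
= Q ∧ ¬R   — double negation

Q ∧ ¬R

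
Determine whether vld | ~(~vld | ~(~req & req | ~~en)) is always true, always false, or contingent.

contingent

vld | ~(~vld | ~(~req & req | ~~en))
= vld | ~(~vld | ~~~en)   — complement / identity
= vld | vld & ~~en   — De Morgan
= vld | vld & en   — double negation
= vld   — absorption
This depends on vld, so it is not a constant.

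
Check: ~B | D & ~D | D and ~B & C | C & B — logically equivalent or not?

E1: ~B | D & ~D | D
    = ~B | D   — complement / identity
E2: ~B & C | C & B
    = C   — distribution
These differ: at B=0, C=0, D=1, E1 = 1 but E2 = 0.

No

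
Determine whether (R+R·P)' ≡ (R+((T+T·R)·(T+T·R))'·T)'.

E1: (R+R·P)'
    = R'   (absorption)
E2: (R+((T+T·R)·(T+T·R))'·T)'
    = (R+(T+T·R)'·T)'   (idempotence)
    = (R+T'·T)'   (absorption)
    = R'   (complement / identity)
Both reduce to R', so they are equivalent.

Yes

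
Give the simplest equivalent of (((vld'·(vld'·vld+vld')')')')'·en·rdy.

(((vld'·(vld'·vld+vld')')')')'·en·rdy
= (((vld'·(vld')')')')'·en·rdy
= (vld'·(vld')')'·en·rdy
= (vld+vld')·en·rdy
= en·rdy

en·rdy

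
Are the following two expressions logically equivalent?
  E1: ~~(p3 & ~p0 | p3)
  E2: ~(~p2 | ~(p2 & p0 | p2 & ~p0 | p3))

E1: ~~(p3 & ~p0 | p3)
    = ~~p3
    = p3
E2: ~(~p2 | ~(p2 & p0 | p2 & ~p0 | p3))
    = p2 & (p2 & p0 | p2 & ~p0 | p3)
    = p2 & (p2 | p3)
    = p2
These differ: at p0=0, p2=0, p3=1, E1 = 1 but E2 = 0.

No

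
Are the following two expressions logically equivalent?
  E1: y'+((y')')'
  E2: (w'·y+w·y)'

E1: y'+((y')')'
    = y'+y'   — double negation
    = y'   — idempotence
E2: (w'·y+w·y)'
    = y'   — distribution
Both reduce to y', so they are equivalent.

Yes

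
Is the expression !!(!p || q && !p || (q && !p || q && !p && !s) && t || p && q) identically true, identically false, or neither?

neither

!!(!p || q && !p || (q && !p || q && !p && !s) && t || p && q)
= !p || q && !p || (q && !p || q && !p && !s) && t || p && q
= !p || q && !p || q && !p && t || p && q
= !p || q && !p || p && q
= !p || q
This depends on p, q, so it is not a constant.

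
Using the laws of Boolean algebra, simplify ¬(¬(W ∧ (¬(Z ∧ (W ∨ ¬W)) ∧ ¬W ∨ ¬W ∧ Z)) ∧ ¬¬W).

¬W

¬(¬(W ∧ (¬(Z ∧ (W ∨ ¬W)) ∧ ¬W ∨ ¬W ∧ Z)) ∧ ¬¬W)
= W ∧ (¬(Z ∧ (W ∨ ¬W)) ∧ ¬W ∨ ¬W ∧ Z) ∨ ¬W   (De Morgan)
= W ∧ (¬Z ∧ ¬W ∨ ¬W ∧ Z) ∨ ¬W   (complement / identity)
= W ∧ ¬W ∨ ¬W   (distribution)
= ¬W   (complement / identity)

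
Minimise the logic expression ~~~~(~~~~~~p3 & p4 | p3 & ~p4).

p3

~~~~(~~~~~~p3 & p4 | p3 & ~p4)
= ~~(~~~~~~p3 & p4 | p3 & ~p4)   — double negation
= ~~(~~~~p3 & p4 | p3 & ~p4)   — double negation
= ~~(~~p3 & p4 | p3 & ~p4)   — double negation
= ~~p3 & p4 | p3 & ~p4   — double negation
= p3 & p4 | p3 & ~p4   — double negation
= p3   — distribution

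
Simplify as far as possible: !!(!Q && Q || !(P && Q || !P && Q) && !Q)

!!(!Q && Q || !(P && Q || !P && Q) && !Q)
= !!(!Q && Q || !Q && !Q)
= !!!Q
= !Q

!Q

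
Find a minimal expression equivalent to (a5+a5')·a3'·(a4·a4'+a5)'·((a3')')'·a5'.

a3'·a5'

(a5+a5')·a3'·(a4·a4'+a5)'·((a3')')'·a5'
= (a5+a5')·a3'·a5'·((a3')')'·a5'   (complement / identity)
= a3'·a5'·((a3')')'·a5'   (complement / identity)
= a3'·a5'·a3'·a5'   (double negation)
= a3'·a5'   (idempotence)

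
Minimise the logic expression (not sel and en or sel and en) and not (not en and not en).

(not sel and en or sel and en) and not (not en and not en)
= en and not (not en and not en)   [distribution]
= en and (en or en)   [De Morgan]
= en and en   [idempotence]
= en   [idempotence]

en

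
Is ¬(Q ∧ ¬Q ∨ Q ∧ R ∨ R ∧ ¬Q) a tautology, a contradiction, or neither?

¬(Q ∧ ¬Q ∨ Q ∧ R ∨ R ∧ ¬Q)
= ¬(Q ∧ R ∨ R ∧ ¬Q)   — complement / identity
= ¬R   — distribution
This depends on R, so it is not a constant.

neither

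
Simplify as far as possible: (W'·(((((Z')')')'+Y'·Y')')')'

(W'·(((((Z')')')'+Y'·Y')')')'
= (W'·(((Z')'+Y'·Y')')')'   (double negation)
= (W'·(((Z')'+Y')')')'   (idempotence)
= (W'·(Z'·Y)')'   (De Morgan)
= W+Z'·Y   (De Morgan)

W+Z'·Y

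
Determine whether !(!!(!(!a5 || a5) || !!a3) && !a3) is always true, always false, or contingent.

!(!!(!(!a5 || a5) || !!a3) && !a3)
= !(!((!a5 || a5) && !a3) && !a3)
= (!a5 || a5) && !a3 || a3
= !a3 || a3
= true

always true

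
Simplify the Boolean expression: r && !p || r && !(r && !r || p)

r && !p

r && !p || r && !(r && !r || p)
= r && !p || r && !p   — complement / identity
= r && !p   — idempotence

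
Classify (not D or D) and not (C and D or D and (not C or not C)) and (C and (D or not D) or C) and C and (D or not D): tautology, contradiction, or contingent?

contingent

(not D or D) and not (C and D or D and (not C or not C)) and (C and (D or not D) or C) and C and (D or not D)
= (not D or D) and not (C and D or D and (not C or not C)) and C and (D or not D)   (absorption)
= (not D or D) and not (C and D or D and not C) and C and (D or not D)   (idempotence)
= (not D or D) and not D and C and (D or not D)   (distribution)
= not D and C and (D or not D)   (complement / identity)
= not D and C   (complement / identity)
This depends on C, D, so it is not a constant.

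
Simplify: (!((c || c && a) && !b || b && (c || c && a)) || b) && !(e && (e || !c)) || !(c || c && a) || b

(!((c || c && a) && !b || b && (c || c && a)) || b) && !(e && (e || !c)) || !(c || c && a) || b
= (!((c || c && a) && !b || b && (c || c && a)) || b) && !e || !(c || c && a) || b   (absorption)
= (!(c || c && a) || b) && !e || !(c || c && a) || b   (distribution)
= !(c || c && a) || b   (absorption)
= !c || b   (absorption)

!c || b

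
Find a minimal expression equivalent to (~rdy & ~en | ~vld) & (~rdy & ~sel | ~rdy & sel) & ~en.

(~rdy & ~en | ~vld) & (~rdy & ~sel | ~rdy & sel) & ~en
= (~rdy & ~en | ~vld) & ~rdy & ~en   (distribution)
= ~rdy & ~en   (absorption)

~rdy & ~en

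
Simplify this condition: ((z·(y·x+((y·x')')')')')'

((z·(y·x+((y·x')')')')')'
= ((z·(y·x+y·x')')')'   — double negation
= z·(y·x+y·x')'   — double negation
= z·y'   — distribution

z·y'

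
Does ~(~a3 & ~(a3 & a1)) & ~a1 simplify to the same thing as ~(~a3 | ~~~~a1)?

Yes

E1: ~(~a3 & ~(a3 & a1)) & ~a1
    = (a3 | a3 & a1) & ~a1
    = a3 & ~a1
E2: ~(~a3 | ~~~~a1)
    = ~(~a3 | ~~a1)
    = a3 & ~a1
Both reduce to a3 & ~a1, so they are equivalent.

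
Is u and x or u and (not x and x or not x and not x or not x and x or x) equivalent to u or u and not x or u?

Yes

E1: u and x or u and (not x and x or not x and not x or not x and x or x)
    = u and x or u and (not x and not x or not x and x or x)   (complement / identity)
    = u and x or u and (not x or x)   (distribution)
    = u and x or u   (complement / identity)
    = u   (absorption)
E2: u or u and not x or u
    = u or u   (absorption)
    = u   (idempotence)
Both reduce to u, so they are equivalent.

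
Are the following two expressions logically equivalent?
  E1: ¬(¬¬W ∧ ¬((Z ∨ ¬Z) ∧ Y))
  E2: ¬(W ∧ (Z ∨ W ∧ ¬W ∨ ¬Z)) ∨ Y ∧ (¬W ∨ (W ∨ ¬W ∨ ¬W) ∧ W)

Yes

E1: ¬(¬¬W ∧ ¬((Z ∨ ¬Z) ∧ Y))
    = ¬W ∨ (Z ∨ ¬Z) ∧ Y
    = ¬W ∨ Y
E2: ¬(W ∧ (Z ∨ W ∧ ¬W ∨ ¬Z)) ∨ Y ∧ (¬W ∨ (W ∨ ¬W ∨ ¬W) ∧ W)
    = ¬(W ∧ (Z ∨ ¬Z)) ∨ Y ∧ (¬W ∨ (W ∨ ¬W ∨ ¬W) ∧ W)
    = ¬(W ∧ (Z ∨ ¬Z)) ∨ Y ∧ (¬W ∨ (W ∨ ¬W) ∧ W)
    = ¬W ∨ Y ∧ (¬W ∨ (W ∨ ¬W) ∧ W)
    = ¬W ∨ Y ∧ (¬W ∨ W)
    = ¬W ∨ Y
Both reduce to ¬W ∨ Y, so they are equivalent.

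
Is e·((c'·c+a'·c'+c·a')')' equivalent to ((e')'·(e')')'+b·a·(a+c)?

E1: e·((c'·c+a'·c'+c·a')')'
    = e·((c'·c+a')')'   (distribution)
    = e·((a')')'   (complement / identity)
    = e·a'   (double negation)
E2: ((e')'·(e')')'+b·a·(a+c)
    = ((e')'·(e')')'+b·a   (absorption)
    = e'+e'+b·a   (De Morgan)
    = e'+b·a   (idempotence)
These differ: at a=0, b=1, c=0, e=0, E1 = 0 but E2 = 1.

No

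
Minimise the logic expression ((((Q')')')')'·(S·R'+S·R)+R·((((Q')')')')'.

Q'·(S+R)

((((Q')')')')'·(S·R'+S·R)+R·((((Q')')')')'
= ((((Q')')')')'·(S·R'+S·R+R)   [distribution]
= ((Q')')'·(S·R'+S·R+R)   [double negation]
= ((Q')')'·(S+R)   [distribution]
= Q'·(S+R)   [double negation]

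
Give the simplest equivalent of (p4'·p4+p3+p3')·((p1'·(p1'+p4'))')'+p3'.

p1'+p3'

(p4'·p4+p3+p3')·((p1'·(p1'+p4'))')'+p3'
= (p4'·p4+p3+p3')·((p1')')'+p3'   [absorption]
= (p3+p3')·((p1')')'+p3'   [complement / identity]
= (p3+p3')·p1'+p3'   [double negation]
= p1'+p3'   [complement / identity]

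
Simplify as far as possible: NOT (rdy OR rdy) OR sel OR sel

NOT rdy OR sel

NOT (rdy OR rdy) OR sel OR sel
= NOT rdy OR sel OR sel   — idempotence
= NOT rdy OR sel   — idempotence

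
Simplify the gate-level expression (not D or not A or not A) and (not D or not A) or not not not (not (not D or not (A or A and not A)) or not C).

(not D or not A or not A) and (not D or not A) or not not not (not (not D or not (A or A and not A)) or not C)
= (not D or not A or not A) and (not D or not A) or not not ((not D or not (A or A and not A)) and C)   (De Morgan)
= (not D or not A or not A) and (not D or not A) or not not ((not D or not A) and C)   (complement / identity)
= (not D or not A or not A) and (not D or not A) or (not D or not A) and C   (double negation)
= (not D or not A) and (not D or not A) or (not D or not A) and C   (idempotence)
= not D or not A or (not D or not A) and C   (idempotence)
= not D or not A   (absorption)

not D or not A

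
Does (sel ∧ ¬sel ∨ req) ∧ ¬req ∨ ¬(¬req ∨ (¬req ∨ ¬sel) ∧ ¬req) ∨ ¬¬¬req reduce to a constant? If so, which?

(sel ∧ ¬sel ∨ req) ∧ ¬req ∨ ¬(¬req ∨ (¬req ∨ ¬sel) ∧ ¬req) ∨ ¬¬¬req
= (sel ∧ ¬sel ∨ req) ∧ ¬req ∨ ¬(¬req ∨ (¬req ∨ ¬sel) ∧ ¬req) ∨ ¬req   (double negation)
= (sel ∧ ¬sel ∨ req) ∧ ¬req ∨ ¬(¬req ∨ ¬req) ∨ ¬req   (absorption)
= (sel ∧ ¬sel ∨ req) ∧ ¬req ∨ req ∧ req ∨ ¬req   (De Morgan)
= req ∧ ¬req ∨ req ∧ req ∨ ¬req   (complement / identity)
= req ∨ ¬req   (distribution)
= True   (complement)

yes, True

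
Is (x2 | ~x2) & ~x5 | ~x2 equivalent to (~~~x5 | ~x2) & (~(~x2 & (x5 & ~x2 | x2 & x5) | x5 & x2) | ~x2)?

E1: (x2 | ~x2) & ~x5 | ~x2
    = ~x5 | ~x2   — complement / identity
E2: (~~~x5 | ~x2) & (~(~x2 & (x5 & ~x2 | x2 & x5) | x5 & x2) | ~x2)
    = (~~~x5 | ~x2) & (~(~x2 & x5 | x5 & x2) | ~x2)   — distribution
    = (~~~x5 | ~x2) & (~x5 | ~x2)   — distribution
    = (~x5 | ~x2) & (~x5 | ~x2)   — double negation
    = ~x5 | ~x2   — idempotence
Both reduce to ~x5 | ~x2, so they are equivalent.

Yes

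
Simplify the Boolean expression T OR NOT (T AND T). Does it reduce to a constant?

TRUE

T OR NOT (T AND T)
= T OR NOT T   (idempotence)
= TRUE   (complement)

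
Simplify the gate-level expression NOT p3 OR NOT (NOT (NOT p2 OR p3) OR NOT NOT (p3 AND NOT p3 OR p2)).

NOT p3 OR NOT p2

NOT p3 OR NOT (NOT (NOT p2 OR p3) OR NOT NOT (p3 AND NOT p3 OR p2))
= NOT p3 OR (NOT p2 OR p3) AND NOT (p3 AND NOT p3 OR p2)
= NOT p3 OR (NOT p2 OR p3) AND NOT p2
= NOT p3 OR NOT p2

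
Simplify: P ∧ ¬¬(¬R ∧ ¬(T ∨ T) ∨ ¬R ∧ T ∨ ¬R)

P ∧ ¬R

P ∧ ¬¬(¬R ∧ ¬(T ∨ T) ∨ ¬R ∧ T ∨ ¬R)
= P ∧ ¬¬(¬R ∧ ¬(T ∨ T) ∨ ¬R)   — absorption
= P ∧ (¬R ∧ ¬(T ∨ T) ∨ ¬R)   — double negation
= P ∧ (¬R ∧ ¬T ∨ ¬R)   — idempotence
= P ∧ ¬R   — absorption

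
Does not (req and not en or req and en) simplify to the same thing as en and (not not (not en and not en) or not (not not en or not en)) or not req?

E1: not (req and not en or req and en)
    = not req   (distribution)
E2: en and (not not (not en and not en) or not (not not en or not en)) or not req
    = en and (not en and not en or not (not not en or not en)) or not req   (double negation)
    = en and (not en and not en or not en and en) or not req   (De Morgan)
    = en and not en or not req   (distribution)
    = not req   (complement / identity)
Both reduce to not req, so they are equivalent.

Yes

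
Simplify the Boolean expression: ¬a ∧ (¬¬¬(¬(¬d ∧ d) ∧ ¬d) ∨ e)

¬a ∧ (¬¬¬(¬(¬d ∧ d) ∧ ¬d) ∨ e)
= ¬a ∧ (¬¬(¬d ∧ d ∨ d) ∨ e)   [De Morgan]
= ¬a ∧ (¬¬d ∨ e)   [complement / identity]
= ¬a ∧ (d ∨ e)   [double negation]

¬a ∧ (d ∨ e)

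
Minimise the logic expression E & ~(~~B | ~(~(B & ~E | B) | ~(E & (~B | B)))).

E & ~(~~B | ~(~(B & ~E | B) | ~(E & (~B | B))))
= E & ~(~~B | ~(~(B & ~E | B) | ~E))   [complement / identity]
= E & ~(B | ~(~(B & ~E | B) | ~E))   [double negation]
= E & ~(B | (B & ~E | B) & E)   [De Morgan]
= E & ~(B | B & E)   [absorption]
= E & ~B   [absorption]

E & ~B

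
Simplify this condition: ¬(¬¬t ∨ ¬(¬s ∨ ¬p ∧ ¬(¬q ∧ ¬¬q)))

¬(¬¬t ∨ ¬(¬s ∨ ¬p ∧ ¬(¬q ∧ ¬¬q)))
= ¬(¬¬t ∨ ¬(¬s ∨ ¬p ∧ (q ∨ ¬q)))   — De Morgan
= ¬(¬¬t ∨ ¬(¬s ∨ ¬p))   — complement / identity
= ¬t ∧ (¬s ∨ ¬p)   — De Morgan

¬t ∧ (¬s ∨ ¬p)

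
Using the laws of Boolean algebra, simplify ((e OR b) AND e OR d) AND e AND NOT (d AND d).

((e OR b) AND e OR d) AND e AND NOT (d AND d)
= (e OR d) AND e AND NOT (d AND d)   — absorption
= (e OR d) AND e AND NOT d   — idempotence
= e AND NOT d   — absorption

e AND NOT d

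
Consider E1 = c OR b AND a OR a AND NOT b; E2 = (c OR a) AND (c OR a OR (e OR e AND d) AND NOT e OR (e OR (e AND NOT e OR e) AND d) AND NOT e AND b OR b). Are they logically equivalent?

E1: c OR b AND a OR a AND NOT b
    = c OR a   — distribution
E2: (c OR a) AND (c OR a OR (e OR e AND d) AND NOT e OR (e OR (e AND NOT e OR e) AND d) AND NOT e AND b OR b)
    = (c OR a) AND (c OR a OR (e OR e AND d) AND NOT e OR (e OR e AND d) AND NOT e AND b OR b)   — complement / identity
    = (c OR a) AND (c OR a OR (e OR e AND d) AND NOT e OR b)   — absorption
    = (c OR a) AND (c OR a OR e AND NOT e OR b)   — absorption
    = (c OR a) AND (c OR a OR b)   — complement / identity
    = c OR a   — absorption
Both reduce to c OR a, so they are equivalent.

Yes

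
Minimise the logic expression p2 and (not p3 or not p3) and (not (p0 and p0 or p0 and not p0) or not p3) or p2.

p2

p2 and (not p3 or not p3) and (not (p0 and p0 or p0 and not p0) or not p3) or p2
= p2 and (not p3 and not (p0 and p0 or p0 and not p0) or not p3) or p2   [distribution]
= p2 and (not p3 and not p0 or not p3) or p2   [distribution]
= p2 and not p3 or p2   [absorption]
= p2   [absorption]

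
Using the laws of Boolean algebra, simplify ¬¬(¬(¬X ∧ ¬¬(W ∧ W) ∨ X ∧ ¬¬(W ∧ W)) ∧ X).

¬W ∧ X

¬¬(¬(¬X ∧ ¬¬(W ∧ W) ∨ X ∧ ¬¬(W ∧ W)) ∧ X)
= ¬¬(¬(¬¬(W ∧ W) ∧ (¬X ∨ X)) ∧ X)   (distribution)
= ¬¬(¬(¬¬W ∧ (¬X ∨ X)) ∧ X)   (idempotence)
= ¬(¬¬W ∧ (¬X ∨ X)) ∧ X   (double negation)
= ¬¬¬W ∧ X   (complement / identity)
= ¬W ∧ X   (double negation)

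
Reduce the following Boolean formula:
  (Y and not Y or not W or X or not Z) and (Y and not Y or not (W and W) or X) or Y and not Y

not W or X

(Y and not Y or not W or X or not Z) and (Y and not Y or not (W and W) or X) or Y and not Y
= (Y and not Y or not W or X or not Z) and (Y and not Y or not (W and W) or X)
= (Y and not Y or not W or X or not Z) and (Y and not Y or not W or X)
= Y and not Y or not W or X
= not W or X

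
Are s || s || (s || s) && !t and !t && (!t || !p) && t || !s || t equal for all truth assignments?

E1: s || s || (s || s) && !t
    = s || s
    = s
E2: !t && (!t || !p) && t || !s || t
    = !t && t || !s || t
    = !s || t
These differ: at p=0, s=0, t=0, E1 = 0 but E2 = 1.

No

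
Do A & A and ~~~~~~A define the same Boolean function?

E1: A & A
    = A   — idempotence
E2: ~~~~~~A
    = ~~~~A   — double negation
    = ~~A   — double negation
    = A   — double negation
Both reduce to A, so they are equivalent.

Yes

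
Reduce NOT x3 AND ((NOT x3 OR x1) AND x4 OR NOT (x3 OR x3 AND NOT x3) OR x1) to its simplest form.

NOT x3 AND ((NOT x3 OR x1) AND x4 OR NOT (x3 OR x3 AND NOT x3) OR x1)
= NOT x3 AND ((NOT x3 OR x1) AND x4 OR NOT x3 OR x1)   — complement / identity
= NOT x3 AND (NOT x3 OR x1)   — absorption
= NOT x3   — absorption

NOT x3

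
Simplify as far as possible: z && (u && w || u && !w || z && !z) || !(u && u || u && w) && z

z && (u && w || u && !w || z && !z) || !(u && u || u && w) && z
= z && (u && w || u && !w) || !(u && u || u && w) && z   [complement / identity]
= z && (u && w || u && !w) || !(u || u && w) && z   [idempotence]
= z && (u && w || u && !w) || !u && z   [absorption]
= z && u || !u && z   [distribution]
= z   [distribution]

z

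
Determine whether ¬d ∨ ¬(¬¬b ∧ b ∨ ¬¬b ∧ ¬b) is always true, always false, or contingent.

¬d ∨ ¬(¬¬b ∧ b ∨ ¬¬b ∧ ¬b)
= ¬d ∨ ¬((b ∨ ¬b) ∧ ¬¬b)   — distribution
= ¬d ∨ ¬¬¬b   — complement / identity
= ¬d ∨ ¬b   — double negation
This depends on b, d, so it is not a constant.

contingent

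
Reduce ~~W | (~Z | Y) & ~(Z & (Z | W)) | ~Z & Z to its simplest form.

W | ~Z

~~W | (~Z | Y) & ~(Z & (Z | W)) | ~Z & Z
= W | (~Z | Y) & ~(Z & (Z | W)) | ~Z & Z   (double negation)
= W | (~Z | Y) & ~Z | ~Z & Z   (absorption)
= W | (~Z | Y) & ~Z   (complement / identity)
= W | ~Z   (absorption)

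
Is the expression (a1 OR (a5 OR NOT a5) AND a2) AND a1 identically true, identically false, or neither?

neither

(a1 OR (a5 OR NOT a5) AND a2) AND a1
= (a1 OR a2) AND a1   [complement / identity]
= a1   [absorption]
This depends on a1, so it is not a constant.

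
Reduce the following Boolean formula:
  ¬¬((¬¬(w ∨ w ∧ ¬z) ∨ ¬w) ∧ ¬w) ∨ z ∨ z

¬w ∨ z

¬¬((¬¬(w ∨ w ∧ ¬z) ∨ ¬w) ∧ ¬w) ∨ z ∨ z
= ¬¬((¬¬w ∨ ¬w) ∧ ¬w) ∨ z ∨ z   (absorption)
= ¬¬((w ∨ ¬w) ∧ ¬w) ∨ z ∨ z   (double negation)
= ¬¬¬w ∨ z ∨ z   (complement / identity)
= ¬w ∨ z ∨ z   (double negation)
= ¬w ∨ z   (idempotence)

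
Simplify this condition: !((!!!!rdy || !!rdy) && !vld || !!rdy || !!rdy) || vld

!((!!!!rdy || !!rdy) && !vld || !!rdy || !!rdy) || vld
= !((!!rdy || !!rdy) && !vld || !!rdy || !!rdy) || vld   — double negation
= !(!!rdy || !!rdy) || vld   — absorption
= !!!rdy || vld   — idempotence
= !rdy || vld   — double negation

!rdy || vld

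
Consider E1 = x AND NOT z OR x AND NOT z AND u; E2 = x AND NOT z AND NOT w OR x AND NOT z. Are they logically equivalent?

E1: x AND NOT z OR x AND NOT z AND u
    = x AND NOT z   — absorption
E2: x AND NOT z AND NOT w OR x AND NOT z
    = x AND NOT z   — absorption
Both reduce to x AND NOT z, so they are equivalent.

Yes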